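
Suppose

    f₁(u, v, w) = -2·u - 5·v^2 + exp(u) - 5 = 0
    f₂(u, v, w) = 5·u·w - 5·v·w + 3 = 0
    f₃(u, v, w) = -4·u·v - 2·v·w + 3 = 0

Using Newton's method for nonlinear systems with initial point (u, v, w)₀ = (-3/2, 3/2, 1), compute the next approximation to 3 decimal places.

At (-3/2, 3/2, 1): F = (-13.02687, -12.000, 9.000).
Jacobian J = [[exp(u) - 2, -10·v, 0], [5·w, -5·w, 5·u - 5·v], [-4·v, -4·u - 2·w, -2·v]].
At the point, J = [[-1.77687, -15.000, 0.000], [5.000, -5.000, -15.000], [-6.000, 4.000, -3.000]] (det J = -1708.26524).
Solving J·Δ = −F gives Δ = (0.930, -0.979, -0.164).
Then the next iterate is (u, v, w)₁ = (-0.570, 0.521, 0.836).

(-0.570, 0.521, 0.836)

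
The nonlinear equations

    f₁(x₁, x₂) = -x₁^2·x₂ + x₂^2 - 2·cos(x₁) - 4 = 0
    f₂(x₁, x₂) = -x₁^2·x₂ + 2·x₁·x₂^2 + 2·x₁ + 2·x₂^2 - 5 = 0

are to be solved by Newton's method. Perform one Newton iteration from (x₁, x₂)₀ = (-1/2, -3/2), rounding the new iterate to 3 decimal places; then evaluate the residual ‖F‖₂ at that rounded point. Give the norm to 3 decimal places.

At (-1/2, -3/2): F = (-3.13017, -3.375).
Jacobian J = [[-2·x₁·x₂ + 2·sin(x₁), -x₁^2 + 2·x₂], [-2·x₁·x₂ + 2·x₂^2 + 2, -x₁^2 + 4·x₁·x₂ + 4·x₂]].
At the point, J = [[-2.45885, -3.250], [5.000, -3.250]] (det J = 24.24127).
Solving J·Δ = −F gives Δ = (0.033, -0.988).
Then the next iterate is (x₁, x₂)₁ = (-0.467, -2.488).
Re-evaluating at (-0.467, -2.488): F = (0.94690, 1.20730), so ‖F‖₂ = 1.534.

1.534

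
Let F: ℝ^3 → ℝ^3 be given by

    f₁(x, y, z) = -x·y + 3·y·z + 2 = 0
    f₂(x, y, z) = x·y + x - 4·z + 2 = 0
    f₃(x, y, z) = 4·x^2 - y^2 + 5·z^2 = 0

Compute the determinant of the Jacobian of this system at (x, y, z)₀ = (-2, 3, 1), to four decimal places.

-252.0000

J = [[-y, -x + 3·z, 3·y], [y + 1, x, -4], [8·x, -2·y, 10·z]].
At the point, J = [[-3.0000, 5.0000, 9.0000], [4.0000, -2.0000, -4.0000], [-16.0000, -6.0000, 10.0000]].
det J = -252.0000.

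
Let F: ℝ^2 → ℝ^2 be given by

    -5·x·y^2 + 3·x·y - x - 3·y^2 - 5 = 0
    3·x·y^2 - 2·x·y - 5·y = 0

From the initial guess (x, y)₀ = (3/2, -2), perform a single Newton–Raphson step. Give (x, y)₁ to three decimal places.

At (3/2, -2): F = (-57.500, 34.000).
Jacobian J = [[-5·y^2 + 3·y - 1, -10·x·y + 3·x - 6·y], [3·y^2 - 2·y, 6·x·y - 2·x - 5]].
At the point, J = [[-27.000, 46.500], [16.000, -26.000]] (det J = -42.000).
Solving J·Δ = −F gives Δ = (-2.048, 0.048).
Then the next iterate is (x, y)₁ = (-0.548, -1.952).

(-0.548, -1.952)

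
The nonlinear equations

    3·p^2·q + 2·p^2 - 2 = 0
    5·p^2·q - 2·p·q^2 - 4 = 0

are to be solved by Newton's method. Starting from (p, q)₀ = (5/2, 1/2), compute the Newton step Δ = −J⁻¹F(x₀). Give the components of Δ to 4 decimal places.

At (5/2, 1/2): F = (19.8750, 10.3750).
Jacobian J = [[6·p·q + 4·p, 3·p^2], [10·p·q - 2·q^2, 5·p^2 - 4·p·q]].
At the point, J = [[17.5000, 18.7500], [12.0000, 26.2500]] (det J = 234.3750).
Solving J·Δ = −F gives Δ = (-1.3960, 0.2429).

(-1.3960, 0.2429)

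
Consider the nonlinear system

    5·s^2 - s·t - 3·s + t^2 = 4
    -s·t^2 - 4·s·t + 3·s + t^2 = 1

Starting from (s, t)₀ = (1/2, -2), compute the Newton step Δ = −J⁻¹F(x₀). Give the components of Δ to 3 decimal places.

(-1.694, -1.339)

At (1/2, -2): F = (0.750, 6.500).
Jacobian J = [[10·s - t - 3, -s + 2·t], [-t^2 - 4·t + 3, -2·s·t - 4·s + 2·t]].
At the point, J = [[4.000, -4.500], [7.000, -4.000]] (det J = 15.500).
Solving J·Δ = −F gives Δ = (-1.694, -1.339).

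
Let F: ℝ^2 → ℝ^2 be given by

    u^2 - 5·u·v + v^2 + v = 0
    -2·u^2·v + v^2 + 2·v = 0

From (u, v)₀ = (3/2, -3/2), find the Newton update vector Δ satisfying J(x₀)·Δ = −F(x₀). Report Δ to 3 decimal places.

At (3/2, -3/2): F = (14.250, 6.000).
Jacobian J = [[2·u - 5·v, -5·u + 2·v + 1], [-4·u·v, -2·u^2 + 2·v + 2]].
At the point, J = [[10.500, -9.500], [9.000, -5.500]] (det J = 27.750).
Solving J·Δ = −F gives Δ = (0.770, 2.351).

(0.770, 2.351)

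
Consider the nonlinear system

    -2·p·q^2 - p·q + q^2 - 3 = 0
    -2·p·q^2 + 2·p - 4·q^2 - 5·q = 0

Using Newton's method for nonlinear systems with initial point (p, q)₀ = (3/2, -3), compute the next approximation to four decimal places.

At (3/2, -3): F = (-16.5000, -45.0000).
Jacobian J = [[-2·q^2 - q, -4·p·q - p + 2·q], [-2·q^2 + 2, -4·p·q - 8·q - 5]].
At the point, J = [[-15.0000, 10.5000], [-16.0000, 37.0000]] (det J = -387.0000).
Solving J·Δ = −F gives Δ = (-0.3566, 1.0620).
Then the next iterate is (p, q)₁ = (1.1434, -1.9380).

(1.1434, -1.9380)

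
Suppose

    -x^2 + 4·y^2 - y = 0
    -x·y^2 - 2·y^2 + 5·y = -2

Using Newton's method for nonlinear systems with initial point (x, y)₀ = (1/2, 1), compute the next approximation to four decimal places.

At (1/2, 1): F = (2.7500, 4.5000).
Jacobian J = [[-2·x, 8·y - 1], [-y^2, -2·x·y - 4·y + 5]].
At the point, J = [[-1.0000, 7.0000], [-1.0000, 0.0000]] (det J = 7.0000).
Solving J·Δ = −F gives Δ = (4.5000, 0.2500).
Then the next iterate is (x, y)₁ = (5.0000, 1.2500).

(5.0000, 1.2500)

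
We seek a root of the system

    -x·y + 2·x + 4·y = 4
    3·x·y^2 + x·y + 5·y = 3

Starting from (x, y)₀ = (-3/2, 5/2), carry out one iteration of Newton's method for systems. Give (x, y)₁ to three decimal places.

(-1.548, 1.268)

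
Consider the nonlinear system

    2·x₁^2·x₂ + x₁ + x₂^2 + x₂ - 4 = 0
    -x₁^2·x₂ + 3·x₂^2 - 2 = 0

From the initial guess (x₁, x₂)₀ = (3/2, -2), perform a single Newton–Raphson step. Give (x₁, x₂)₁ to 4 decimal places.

At (3/2, -2): F = (-9.5000, 14.5000).
Jacobian J = [[4·x₁·x₂ + 1, 2·x₁^2 + 2·x₂ + 1], [-2·x₁·x₂, -x₁^2 + 6·x₂]].
At the point, J = [[-11.0000, 1.5000], [6.0000, -14.2500]] (det J = 147.7500).
Solving J·Δ = −F gives Δ = (-0.7690, 0.6937).
Then the next iterate is (x₁, x₂)₁ = (0.7310, -1.3063).

(0.7310, -1.3063)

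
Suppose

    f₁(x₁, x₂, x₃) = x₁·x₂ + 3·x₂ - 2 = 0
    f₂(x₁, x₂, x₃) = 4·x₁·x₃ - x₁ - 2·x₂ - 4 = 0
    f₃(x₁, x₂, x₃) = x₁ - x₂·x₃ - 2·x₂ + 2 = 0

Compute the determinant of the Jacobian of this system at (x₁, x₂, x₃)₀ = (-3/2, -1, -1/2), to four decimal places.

6.5000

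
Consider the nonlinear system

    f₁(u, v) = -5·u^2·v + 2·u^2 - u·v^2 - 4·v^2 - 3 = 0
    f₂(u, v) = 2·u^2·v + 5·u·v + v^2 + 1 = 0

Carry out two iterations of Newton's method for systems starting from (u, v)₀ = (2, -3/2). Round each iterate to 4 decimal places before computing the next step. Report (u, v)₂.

At (2, -3/2): F = (21.5000, -23.7500).
Jacobian J = [[-10·u·v + 4·u - v^2, -5·u^2 - 2·u·v - 8·v], [4·u·v + 5·v, 2·u^2 + 5·u + 2·v]].
At the point, J = [[35.7500, -2.0000], [-19.5000, 15.0000]] (det J = 497.2500).
Solving J·Δ = −F gives Δ = (-0.5530, 0.8644).
Then the next iterate is (u, v)₁ = (1.4470, -0.6356).
Round to (1.4470, -0.6356) and repeat: F = (5.641224, -5.856229), J = [[14.581145, -3.544819], [-6.856853, 10.151418]].
Δ = (-0.2951, 0.3776), so (u, v)₂ = (1.1519, -0.2580).

(1.1519, -0.2580)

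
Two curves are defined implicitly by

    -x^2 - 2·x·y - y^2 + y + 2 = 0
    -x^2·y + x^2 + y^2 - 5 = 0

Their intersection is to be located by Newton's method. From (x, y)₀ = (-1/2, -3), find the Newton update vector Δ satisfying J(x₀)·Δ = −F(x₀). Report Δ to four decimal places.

(3.6436, -1.5319)

At (-1/2, -3): F = (-13.2500, 5.0000).
Jacobian J = [[-2·x - 2·y, -2·x - 2·y + 1], [-2·x·y + 2·x, -x^2 + 2·y]].
At the point, J = [[7.0000, 8.0000], [-4.0000, -6.2500]] (det J = -11.7500).
Solving J·Δ = −F gives Δ = (3.6436, -1.5319).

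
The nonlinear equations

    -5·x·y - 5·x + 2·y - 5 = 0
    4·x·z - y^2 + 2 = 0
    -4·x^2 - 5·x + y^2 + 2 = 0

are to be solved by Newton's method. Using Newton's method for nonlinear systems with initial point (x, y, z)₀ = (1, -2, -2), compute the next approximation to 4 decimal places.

At (1, -2, -2): F = (-4.0000, -10.0000, -3.0000).
Jacobian J = [[-5·y - 5, -5·x + 2, 0], [4·z, -2·y, 4·x], [-8·x - 5, 2·y, 0]].
At the point, J = [[5.0000, -3.0000, 0.0000], [-8.0000, 4.0000, 4.0000], [-13.0000, -4.0000, 0.0000]] (det J = 236.0000).
Solving J·Δ = −F gives Δ = (0.1186, -1.1356, 3.8729).
Then the next iterate is (x, y, z)₁ = (1.1186, -3.1356, 1.8729).

(1.1186, -3.1356, 1.8729)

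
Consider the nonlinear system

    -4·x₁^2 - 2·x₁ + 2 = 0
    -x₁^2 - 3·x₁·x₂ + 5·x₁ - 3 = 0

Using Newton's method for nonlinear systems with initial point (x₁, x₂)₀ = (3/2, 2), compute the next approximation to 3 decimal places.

At (3/2, 2): F = (-10.000, -6.750).
Jacobian J = [[-8·x₁ - 2, 0], [-2·x₁ - 3·x₂ + 5, -3·x₁]].
At the point, J = [[-14.000, 0.000], [-4.000, -4.500]] (det J = 63.000).
Solving J·Δ = −F gives Δ = (-0.714, -0.865).
Then the next iterate is (x₁, x₂)₁ = (0.786, 1.135).

(0.786, 1.135)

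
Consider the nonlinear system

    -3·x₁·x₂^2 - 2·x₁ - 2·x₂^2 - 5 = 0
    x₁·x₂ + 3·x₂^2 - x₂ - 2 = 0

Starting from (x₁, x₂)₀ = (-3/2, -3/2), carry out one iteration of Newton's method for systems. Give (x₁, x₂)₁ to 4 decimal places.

(-1.7469, -0.7287)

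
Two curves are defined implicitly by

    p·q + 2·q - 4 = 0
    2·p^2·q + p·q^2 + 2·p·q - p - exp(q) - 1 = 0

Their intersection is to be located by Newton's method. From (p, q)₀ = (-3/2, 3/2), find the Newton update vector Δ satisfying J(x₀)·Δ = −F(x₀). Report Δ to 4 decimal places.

(3.0369, -2.6106)

At (-3/2, 3/2): F = (-3.2500, -5.106689).
Jacobian J = [[q, p + 2], [4·p·q + q^2 + 2·q - 1, 2·p^2 + 2·p·q + 2·p - exp(q)]].
At the point, J = [[1.5000, 0.5000], [-4.7500, -7.481689]] (det J = -8.847534).
Solving J·Δ = −F gives Δ = (3.0369, -2.6106).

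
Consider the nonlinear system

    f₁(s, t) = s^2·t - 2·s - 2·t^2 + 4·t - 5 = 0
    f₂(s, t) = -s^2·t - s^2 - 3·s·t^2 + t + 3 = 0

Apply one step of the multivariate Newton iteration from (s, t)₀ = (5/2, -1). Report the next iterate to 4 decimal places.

At (5/2, -1): F = (-22.2500, -5.5000).
Jacobian J = [[2·s·t - 2, s^2 - 4·t + 4], [-2·s·t - 2·s - 3·t^2, -s^2 - 6·s·t + 1]].
At the point, J = [[-7.0000, 14.2500], [-3.0000, 9.7500]] (det J = -25.5000).
Solving J·Δ = −F gives Δ = (-5.4338, -1.1078).
Then the next iterate is (s, t)₁ = (-2.9338, -2.1078).

(-2.9338, -2.1078)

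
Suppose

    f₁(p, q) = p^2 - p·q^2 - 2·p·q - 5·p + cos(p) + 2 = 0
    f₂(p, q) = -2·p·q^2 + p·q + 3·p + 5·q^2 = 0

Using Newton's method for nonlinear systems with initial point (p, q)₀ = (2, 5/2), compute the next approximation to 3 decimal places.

At (2, 5/2): F = (-26.91615, 17.250).
Jacobian J = [[2·p - q^2 - 2·q - sin(p) - 5, -2·p·q - 2·p], [-2·q^2 + q + 3, -4·p·q + p + 10·q]].
At the point, J = [[-13.15930, -14.000], [-7.000, 7.000]] (det J = -190.11508).
Solving J·Δ = −F gives Δ = (0.279, -2.185).
Then the next iterate is (p, q)₁ = (2.279, 0.315).

(2.279, 0.315)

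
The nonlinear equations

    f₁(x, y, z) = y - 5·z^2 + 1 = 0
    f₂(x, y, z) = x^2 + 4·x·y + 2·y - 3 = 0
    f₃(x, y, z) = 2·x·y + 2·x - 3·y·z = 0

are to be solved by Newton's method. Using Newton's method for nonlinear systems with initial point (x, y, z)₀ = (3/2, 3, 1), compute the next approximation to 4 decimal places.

At (3/2, 3, 1): F = (-1.0000, 23.2500, 3.0000).
Jacobian J = [[0, 1, -10·z], [2·x + 4·y, 4·x + 2, 0], [2·y + 2, 2·x - 3·z, -3·y]].
At the point, J = [[0.0000, 1.0000, -10.0000], [15.0000, 8.0000, 0.0000], [8.0000, 0.0000, -9.0000]] (det J = 775.0000).
Solving J·Δ = −F gives Δ = (-0.6726, -1.6452, -0.2645).
Then the next iterate is (x, y, z)₁ = (0.8274, 1.3548, 0.7355).

(0.8274, 1.3548, 0.7355)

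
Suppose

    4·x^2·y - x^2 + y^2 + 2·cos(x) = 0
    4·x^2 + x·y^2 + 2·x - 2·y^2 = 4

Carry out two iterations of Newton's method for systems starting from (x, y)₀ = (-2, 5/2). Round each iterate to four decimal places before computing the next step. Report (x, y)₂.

(-1.1565, 0.6460)

At (-2, 5/2): F = (41.417706, -17.0000).
Jacobian J = [[8·x·y - 2·x - 2·sin(x), 4·x^2 + 2·y], [8·x + y^2 + 2, 2·x·y - 4·y]].
At the point, J = [[-34.181405, 21.0000], [-7.7500, -20.0000]] (det J = 846.378103).
Solving J·Δ = −F gives Δ = (0.5569, -1.0658).
Then the next iterate is (x, y)₁ = (-1.4431, 1.4342).
Round to (-1.4431, 1.4342) and repeat: F = (12.176193, -5.638264), J = [[-11.687636, 11.198550], [-7.487870, -9.876188]].
Δ = (0.2866, -0.7882), so (x, y)₂ = (-1.1565, 0.6460).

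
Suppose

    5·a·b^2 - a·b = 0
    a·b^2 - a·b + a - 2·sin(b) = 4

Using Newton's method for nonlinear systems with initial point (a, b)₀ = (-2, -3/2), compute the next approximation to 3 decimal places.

(1.239, -1.993)

At (-2, -3/2): F = (-25.500, -11.50501).
Jacobian J = [[5·b^2 - b, 10·a·b - a], [b^2 - b + 1, 2·a·b - a - 2·cos(b)]].
At the point, J = [[12.750, 32.000], [4.750, 7.85853]] (det J = -51.80380).
Solving J·Δ = −F gives Δ = (3.239, -0.493).
Then the next iterate is (a, b)₁ = (1.239, -1.993).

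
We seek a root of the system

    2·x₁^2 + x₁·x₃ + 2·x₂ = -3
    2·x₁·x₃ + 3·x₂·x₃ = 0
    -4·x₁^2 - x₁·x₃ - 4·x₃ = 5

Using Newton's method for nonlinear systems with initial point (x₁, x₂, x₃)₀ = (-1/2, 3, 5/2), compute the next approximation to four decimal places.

At (-1/2, 3, 5/2): F = (8.2500, 20.0000, -14.7500).
Jacobian J = [[4·x₁ + x₃, 2, x₁], [2·x₃, 3·x₃, 2·x₁ + 3·x₂], [-8·x₁ - x₃, 0, -x₁ - 4]].
At the point, J = [[0.5000, 2.0000, -0.5000], [5.0000, 7.5000, 8.0000], [1.5000, 0.0000, -3.5000]] (det J = 51.5000).
Solving J·Δ = −F gives Δ = (7.1432, -6.1990, -1.1529).
Then the next iterate is (x₁, x₂, x₃)₁ = (6.6432, -3.1990, 1.3471).

(6.6432, -3.1990, 1.3471)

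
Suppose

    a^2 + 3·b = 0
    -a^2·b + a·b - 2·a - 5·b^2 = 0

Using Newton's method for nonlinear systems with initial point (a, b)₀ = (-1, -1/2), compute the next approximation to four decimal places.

(0.5000, 0.6667)

At (-1, -1/2): F = (-0.5000, 1.7500).
Jacobian J = [[2·a, 3], [-2·a·b + b - 2, -a^2 + a - 10·b]].
At the point, J = [[-2.0000, 3.0000], [-3.5000, 3.0000]] (det J = 4.5000).
Solving J·Δ = −F gives Δ = (1.5000, 1.1667).
Then the next iterate is (a, b)₁ = (0.5000, 0.6667).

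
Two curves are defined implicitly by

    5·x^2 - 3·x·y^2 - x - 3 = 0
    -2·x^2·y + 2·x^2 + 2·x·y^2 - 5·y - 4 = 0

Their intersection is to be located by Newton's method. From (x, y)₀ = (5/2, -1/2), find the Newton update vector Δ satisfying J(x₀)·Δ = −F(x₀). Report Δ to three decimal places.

(-1.057, 0.094)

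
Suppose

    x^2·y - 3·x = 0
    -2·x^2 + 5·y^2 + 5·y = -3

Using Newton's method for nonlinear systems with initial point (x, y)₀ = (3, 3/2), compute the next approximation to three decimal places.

(2.753, 1.164)

At (3, 3/2): F = (4.500, 3.750).
Jacobian J = [[2·x·y - 3, x^2], [-4·x, 10·y + 5]].
At the point, J = [[6.000, 9.000], [-12.000, 20.000]] (det J = 228.000).
Solving J·Δ = −F gives Δ = (-0.247, -0.336).
Then the next iterate is (x, y)₁ = (2.753, 1.164).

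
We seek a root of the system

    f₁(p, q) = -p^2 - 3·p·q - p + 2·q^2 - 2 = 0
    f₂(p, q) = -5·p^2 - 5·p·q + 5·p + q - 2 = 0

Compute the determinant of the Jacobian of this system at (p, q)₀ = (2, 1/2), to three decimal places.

J = [[-2·p - 3·q - 1, -3·p + 4·q], [-10·p - 5·q + 5, -5·p + 1]].
At the point, J = [[-6.500, -4.000], [-17.500, -9.000]].
det J = -11.500.

-11.500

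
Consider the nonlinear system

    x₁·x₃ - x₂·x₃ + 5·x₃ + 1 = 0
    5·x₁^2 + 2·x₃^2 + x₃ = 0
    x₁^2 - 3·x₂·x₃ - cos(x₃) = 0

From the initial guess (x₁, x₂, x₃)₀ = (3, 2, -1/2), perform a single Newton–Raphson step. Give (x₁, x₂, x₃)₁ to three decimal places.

At (3, 2, -1/2): F = (-2.000, 45.000, 11.12242).
Jacobian J = [[x₃, -x₃, x₁ - x₂ + 5], [10·x₁, 0, 4·x₃ + 1], [2·x₁, -3·x₃, -3·x₂ + sin(x₃)]].
At the point, J = [[-0.500, 0.500, 6.000], [30.000, 0.000, -1.000], [6.000, 1.500, -6.47943]] (det J = 363.44138).
Solving J·Δ = −F gives Δ = (-1.492, -0.400, 0.242).
Then the next iterate is (x₁, x₂, x₃)₁ = (1.508, 1.600, -0.258).

(1.508, 1.600, -0.258)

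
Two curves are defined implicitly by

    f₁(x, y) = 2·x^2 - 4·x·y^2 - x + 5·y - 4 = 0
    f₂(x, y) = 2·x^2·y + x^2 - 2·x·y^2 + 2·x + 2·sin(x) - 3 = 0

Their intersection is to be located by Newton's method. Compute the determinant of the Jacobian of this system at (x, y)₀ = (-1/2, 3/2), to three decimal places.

10.193

J = [[4·x - 4·y^2 - 1, -8·x·y + 5], [4·x·y + 2·x - 2·y^2 + 2·cos(x) + 2, 2·x^2 - 4·x·y]].
At the point, J = [[-12.000, 11.000], [-4.74483, 3.500]].
det J = 10.193.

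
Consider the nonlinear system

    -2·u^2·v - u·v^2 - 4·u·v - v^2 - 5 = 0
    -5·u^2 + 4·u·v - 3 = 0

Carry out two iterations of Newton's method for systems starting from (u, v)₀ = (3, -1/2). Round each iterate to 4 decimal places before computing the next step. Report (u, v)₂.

At (3, -1/2): F = (9.0000, -54.0000).
Jacobian J = [[-4·u·v - v^2 - 4·v, -2·u^2 - 2·u·v - 4·u - 2·v], [-10·u + 4·v, 4·u]].
At the point, J = [[7.7500, -26.0000], [-32.0000, 12.0000]] (det J = -739.0000).
Solving J·Δ = −F gives Δ = (-1.7537, -0.1766).
Then the next iterate is (u, v)₁ = (1.2463, -0.6766).
Round to (1.2463, -0.6766) and repeat: F = (-0.553465, -14.139305), J = [[5.621599, -5.052034], [-15.1694, 4.9852]].
Δ = (-1.5262, -1.8078), so (u, v)₂ = (-0.2799, -2.4844).

(-0.2799, -2.4844)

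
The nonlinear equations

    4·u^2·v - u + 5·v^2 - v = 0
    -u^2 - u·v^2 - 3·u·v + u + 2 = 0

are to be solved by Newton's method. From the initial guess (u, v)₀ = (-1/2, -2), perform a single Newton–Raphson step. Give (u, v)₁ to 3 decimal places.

At (-1/2, -2): F = (20.500, 0.250).
Jacobian J = [[8·u·v - 1, 4·u^2 + 10·v - 1], [-2·u - v^2 - 3·v + 1, -2·u·v - 3·u]].
At the point, J = [[7.000, -20.000], [4.000, -0.500]] (det J = 76.500).
Solving J·Δ = −F gives Δ = (0.069, 1.049).
Then the next iterate is (u, v)₁ = (-0.431, -0.951).

(-0.431, -0.951)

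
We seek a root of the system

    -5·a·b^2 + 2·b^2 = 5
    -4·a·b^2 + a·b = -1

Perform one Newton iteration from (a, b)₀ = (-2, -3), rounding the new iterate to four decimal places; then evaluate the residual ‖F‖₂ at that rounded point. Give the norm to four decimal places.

36.7828

At (-2, -3): F = (103.0000, 79.0000).
Jacobian J = [[-5·b^2, -10·a·b + 4·b], [-4·b^2 + b, -8·a·b + a]].
At the point, J = [[-45.0000, -72.0000], [-39.0000, -50.0000]] (det J = -558.0000).
Solving J·Δ = −F gives Δ = (0.9642, 0.8280).
Then the next iterate is (a, b)₁ = (-1.0358, -2.1720).
Re-evaluating at (-1.0358, -2.1720): F = (28.867536, 22.795652), so ‖F‖₂ = 36.7828.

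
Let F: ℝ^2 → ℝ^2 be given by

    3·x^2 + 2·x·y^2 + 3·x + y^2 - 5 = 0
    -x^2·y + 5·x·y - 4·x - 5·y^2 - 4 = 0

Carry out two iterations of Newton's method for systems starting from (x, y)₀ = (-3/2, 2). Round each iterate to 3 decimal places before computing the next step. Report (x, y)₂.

(-1.893, 0.288)

At (-3/2, 2): F = (-10.750, -37.500).
Jacobian J = [[6·x + 2·y^2 + 3, 4·x·y + 2·y], [-2·x·y + 5·y - 4, -x^2 + 5·x - 10·y]].
At the point, J = [[2.000, -8.000], [12.000, -29.750]] (det J = 36.500).
Solving J·Δ = −F gives Δ = (-0.543, -1.479).
Then the next iterate is (x, y)₁ = (-2.043, 0.521).
Round to (-2.043, 0.521) and repeat: F = (0.55488, -4.68180), J = [[-8.71512, -3.21561], [0.73381, -19.59885]].
Δ = (0.150, -0.233), so (x, y)₂ = (-1.893, 0.288).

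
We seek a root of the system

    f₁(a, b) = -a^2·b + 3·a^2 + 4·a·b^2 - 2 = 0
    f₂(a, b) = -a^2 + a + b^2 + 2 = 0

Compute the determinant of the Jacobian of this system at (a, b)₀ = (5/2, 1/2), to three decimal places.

J = [[-2·a·b + 6·a + 4·b^2, -a^2 + 8·a·b], [-2·a + 1, 2·b]].
At the point, J = [[13.500, 3.750], [-4.000, 1.000]].
det J = 28.500.

28.500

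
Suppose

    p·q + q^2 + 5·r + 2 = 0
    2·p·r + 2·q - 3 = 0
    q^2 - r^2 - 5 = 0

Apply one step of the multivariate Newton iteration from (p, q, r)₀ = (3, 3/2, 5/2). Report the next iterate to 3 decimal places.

At (3, 3/2, 5/2): F = (21.250, 15.000, -9.000).
Jacobian J = [[q, p + 2·q, 5], [2·r, 2, 2·p], [0, 2·q, -2·r]].
At the point, J = [[1.500, 6.000, 5.000], [5.000, 2.000, 6.000], [0.000, 3.000, -5.000]] (det J = 183.000).
Solving J·Δ = −F gives Δ = (0.842, -1.501, -2.701).
Then the next iterate is (p, q, r)₁ = (3.842, -0.001, -0.201).

(3.842, -0.001, -0.201)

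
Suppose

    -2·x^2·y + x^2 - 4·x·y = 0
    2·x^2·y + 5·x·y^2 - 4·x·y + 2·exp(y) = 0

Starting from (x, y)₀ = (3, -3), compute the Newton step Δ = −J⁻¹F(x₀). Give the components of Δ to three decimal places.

At (3, -3): F = (99.000, 117.09957).
Jacobian J = [[-4·x·y + 2·x - 4·y, -2·x^2 - 4·x], [4·x·y + 5·y^2 - 4·y, 2·x^2 + 10·x·y - 4·x + 2·exp(y)]].
At the point, J = [[54.000, -30.000], [21.000, -83.90043]] (det J = -3900.62300).
Solving J·Δ = −F gives Δ = (-1.229, 1.088).

(-1.229, 1.088)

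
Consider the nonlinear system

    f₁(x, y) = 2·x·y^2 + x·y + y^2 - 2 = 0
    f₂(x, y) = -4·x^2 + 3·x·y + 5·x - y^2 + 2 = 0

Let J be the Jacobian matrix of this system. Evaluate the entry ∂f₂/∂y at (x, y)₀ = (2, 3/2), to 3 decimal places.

∂f₂/∂y = 3·x - 2·y.
At (2, 3/2) this is 3.000.

3.000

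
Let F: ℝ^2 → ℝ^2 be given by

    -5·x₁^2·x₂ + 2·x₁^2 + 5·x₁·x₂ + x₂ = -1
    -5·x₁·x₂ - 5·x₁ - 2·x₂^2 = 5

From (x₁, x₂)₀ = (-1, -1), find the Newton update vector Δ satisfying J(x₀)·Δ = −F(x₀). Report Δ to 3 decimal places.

At (-1, -1): F = (12.000, -7.000).
Jacobian J = [[-10·x₁·x₂ + 4·x₁ + 5·x₂, -5·x₁^2 + 5·x₁ + 1], [-5·x₂ - 5, -5·x₁ - 4·x₂]].
At the point, J = [[-19.000, -9.000], [0.000, 9.000]] (det J = -171.000).
Solving J·Δ = −F gives Δ = (0.263, 0.778).

(0.263, 0.778)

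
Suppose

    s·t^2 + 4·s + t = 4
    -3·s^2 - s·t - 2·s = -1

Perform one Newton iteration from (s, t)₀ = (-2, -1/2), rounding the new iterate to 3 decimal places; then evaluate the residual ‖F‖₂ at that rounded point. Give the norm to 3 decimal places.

41.071

At (-2, -1/2): F = (-13.000, -8.000).
Jacobian J = [[t^2 + 4, 2·s·t + 1], [-6·s - t - 2, -s]].
At the point, J = [[4.250, 3.000], [10.500, 2.000]] (det J = -23.000).
Solving J·Δ = −F gives Δ = (-0.087, 4.457).
Then the next iterate is (s, t)₁ = (-2.087, 3.957).
Re-evaluating at (-2.087, 3.957): F = (-41.06893, 0.36555), so ‖F‖₂ = 41.071.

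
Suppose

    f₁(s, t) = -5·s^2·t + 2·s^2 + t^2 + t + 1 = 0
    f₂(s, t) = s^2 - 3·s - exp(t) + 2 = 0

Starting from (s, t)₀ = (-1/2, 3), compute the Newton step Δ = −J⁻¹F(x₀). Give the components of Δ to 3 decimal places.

(-0.428, -0.728)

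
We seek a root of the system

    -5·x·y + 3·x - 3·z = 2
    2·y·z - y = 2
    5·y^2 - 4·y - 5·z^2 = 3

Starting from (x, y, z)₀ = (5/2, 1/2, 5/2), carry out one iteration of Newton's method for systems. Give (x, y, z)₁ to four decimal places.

(19.3465, 0.8465, 1.1139)

At (5/2, 1/2, 5/2): F = (-8.2500, 0.0000, -35.0000).
Jacobian J = [[-5·y + 3, -5·x, -3], [0, 2·z - 1, 2·y], [0, 10·y - 4, -10·z]].
At the point, J = [[0.5000, -12.5000, -3.0000], [0.0000, 4.0000, 1.0000], [0.0000, 1.0000, -25.0000]] (det J = -50.5000).
Solving J·Δ = −F gives Δ = (16.8465, 0.3465, -1.3861).
Then the next iterate is (x, y, z)₁ = (19.3465, 0.8465, 1.1139).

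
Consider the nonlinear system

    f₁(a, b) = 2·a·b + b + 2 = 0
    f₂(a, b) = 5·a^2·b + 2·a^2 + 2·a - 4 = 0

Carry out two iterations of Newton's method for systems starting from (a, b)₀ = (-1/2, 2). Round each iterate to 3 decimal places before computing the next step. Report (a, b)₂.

At (-1/2, 2): F = (2.000, -2.000).
Jacobian J = [[2·b, 2·a + 1], [10·a·b + 4·a + 2, 5·a^2]].
At the point, J = [[4.000, 0.000], [-10.000, 1.250]] (det J = 5.000).
Solving J·Δ = −F gives Δ = (-0.500, -2.400).
Then the next iterate is (a, b)₁ = (-1.000, -0.400).
Round to (-1.000, -0.400) and repeat: F = (2.400, -6.000), J = [[-0.800, -1.000], [2.000, 5.000]].
Δ = (3.000, 0.000), so (a, b)₂ = (2.000, -0.400).

(2.000, -0.400)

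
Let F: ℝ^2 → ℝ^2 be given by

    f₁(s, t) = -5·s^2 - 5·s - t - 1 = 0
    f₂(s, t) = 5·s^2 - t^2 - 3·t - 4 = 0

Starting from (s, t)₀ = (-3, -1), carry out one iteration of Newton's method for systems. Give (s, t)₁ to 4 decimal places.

(-1.6727, 2.1818)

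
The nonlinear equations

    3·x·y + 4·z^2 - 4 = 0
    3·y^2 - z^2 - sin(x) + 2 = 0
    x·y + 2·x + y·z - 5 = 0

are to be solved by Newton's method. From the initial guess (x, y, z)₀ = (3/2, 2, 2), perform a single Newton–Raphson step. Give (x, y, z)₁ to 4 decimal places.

At (3/2, 2, 2): F = (21.0000, 9.002505, 5.0000).
Jacobian J = [[3·y, 3·x, 8·z], [-cos(x), 6·y, -2·z], [y + 2, x + z, y]].
At the point, J = [[6.0000, 4.5000, 16.0000], [-0.070737, 12.0000, -4.0000], [4.0000, 3.5000, 2.0000]] (det J = -615.324648).
Solving J·Δ = −F gives Δ = (0.2781, -1.1162, -1.1029).
Then the next iterate is (x, y, z)₁ = (1.7781, 0.8838, 0.8971).

(1.7781, 0.8838, 0.8971)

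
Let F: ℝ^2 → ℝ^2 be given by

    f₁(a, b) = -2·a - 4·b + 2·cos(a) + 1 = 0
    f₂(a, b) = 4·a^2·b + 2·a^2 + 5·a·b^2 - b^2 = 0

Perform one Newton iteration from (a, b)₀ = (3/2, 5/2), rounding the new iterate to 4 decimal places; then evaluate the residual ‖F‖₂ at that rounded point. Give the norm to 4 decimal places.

5.6449

At (3/2, 5/2): F = (-11.858526, 67.6250).
Jacobian J = [[-2·sin(a) - 2, -4], [8·a·b + 4·a + 5·b^2, 4·a^2 + 10·a·b - 2·b]].
At the point, J = [[-3.994990, -4.0000], [67.2500, 41.5000]] (det J = 103.207916).
Solving J·Δ = −F gives Δ = (2.1474, -5.1093).
Then the next iterate is (a, b)₁ = (3.6474, -2.6093).
Re-evaluating at (3.6474, -2.6093): F = (2.392833, 5.112676), so ‖F‖₂ = 5.6449.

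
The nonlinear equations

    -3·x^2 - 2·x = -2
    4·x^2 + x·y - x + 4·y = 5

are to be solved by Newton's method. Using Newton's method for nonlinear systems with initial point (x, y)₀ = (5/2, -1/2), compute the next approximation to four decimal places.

(1.2206, 0.9491)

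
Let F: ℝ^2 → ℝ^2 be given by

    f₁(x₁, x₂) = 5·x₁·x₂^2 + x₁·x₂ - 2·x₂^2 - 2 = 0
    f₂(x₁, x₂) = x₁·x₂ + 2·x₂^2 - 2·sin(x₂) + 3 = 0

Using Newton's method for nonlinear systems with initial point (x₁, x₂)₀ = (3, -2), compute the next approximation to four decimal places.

(3.8712, -0.7820)

At (3, -2): F = (44.0000, 6.818595).
Jacobian J = [[5·x₂^2 + x₂, 10·x₁·x₂ + x₁ - 4·x₂], [x₂, x₁ + 4·x₂ - 2·cos(x₂)]].
At the point, J = [[18.0000, -49.0000], [-2.0000, -4.167706]] (det J = -173.018714).
Solving J·Δ = −F gives Δ = (0.8712, 1.2180).
Then the next iterate is (x₁, x₂)₁ = (3.8712, -0.7820).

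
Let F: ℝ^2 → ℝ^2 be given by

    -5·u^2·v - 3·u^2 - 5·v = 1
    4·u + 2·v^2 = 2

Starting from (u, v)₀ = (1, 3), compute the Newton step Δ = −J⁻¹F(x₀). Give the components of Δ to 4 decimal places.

At (1, 3): F = (-34.0000, 20.0000).
Jacobian J = [[-10·u·v - 6·u, -5·u^2 - 5], [4, 4·v]].
At the point, J = [[-36.0000, -10.0000], [4.0000, 12.0000]] (det J = -392.0000).
Solving J·Δ = −F gives Δ = (-0.5306, -1.4898).

(-0.5306, -1.4898)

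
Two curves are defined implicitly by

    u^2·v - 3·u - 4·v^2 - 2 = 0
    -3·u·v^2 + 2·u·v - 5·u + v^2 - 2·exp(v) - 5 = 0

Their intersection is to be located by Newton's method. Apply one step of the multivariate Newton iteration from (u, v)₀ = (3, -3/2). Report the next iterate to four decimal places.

(3.1408, 0.1757)

At (3, -3/2): F = (-33.5000, -47.446260).
Jacobian J = [[2·u·v - 3, u^2 - 8·v], [-3·v^2 + 2·v - 5, -6·u·v + 2·u + 2·v - 2·exp(v)]].
At the point, J = [[-12.0000, 21.0000], [-14.7500, 29.553740]] (det J = -44.894876).
Solving J·Δ = −F gives Δ = (0.1408, 1.6757).
Then the next iterate is (u, v)₁ = (3.1408, 0.1757).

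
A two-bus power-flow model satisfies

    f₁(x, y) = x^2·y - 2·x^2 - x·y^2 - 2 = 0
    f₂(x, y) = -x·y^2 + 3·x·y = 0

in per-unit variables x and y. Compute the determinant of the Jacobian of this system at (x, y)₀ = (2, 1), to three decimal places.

J = [[2·x·y - 4·x - y^2, x^2 - 2·x·y], [-y^2 + 3·y, -2·x·y + 3·x]].
At the point, J = [[-5.000, 0.000], [2.000, 2.000]].
det J = -10.000.

-10.000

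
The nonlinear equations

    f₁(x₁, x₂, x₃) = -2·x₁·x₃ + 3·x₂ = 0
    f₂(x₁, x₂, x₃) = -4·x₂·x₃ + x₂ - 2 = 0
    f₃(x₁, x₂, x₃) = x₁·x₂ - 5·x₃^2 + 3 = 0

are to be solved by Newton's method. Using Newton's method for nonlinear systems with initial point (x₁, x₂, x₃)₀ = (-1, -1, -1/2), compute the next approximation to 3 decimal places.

(-2.962, 1.308, -0.981)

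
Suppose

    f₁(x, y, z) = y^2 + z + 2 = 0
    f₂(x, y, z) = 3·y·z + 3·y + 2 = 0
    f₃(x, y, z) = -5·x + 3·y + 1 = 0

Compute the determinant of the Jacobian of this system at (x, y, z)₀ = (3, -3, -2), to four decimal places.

-285.0000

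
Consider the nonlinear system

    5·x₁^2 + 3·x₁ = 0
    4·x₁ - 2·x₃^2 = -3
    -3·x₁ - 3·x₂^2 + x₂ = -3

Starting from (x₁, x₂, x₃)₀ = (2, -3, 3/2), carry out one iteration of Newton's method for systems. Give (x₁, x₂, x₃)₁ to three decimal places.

At (2, -3, 3/2): F = (26.000, 6.500, -33.000).
Jacobian J = [[10·x₁ + 3, 0, 0], [4, 0, -4·x₃], [-3, -6·x₂ + 1, 0]].
At the point, J = [[23.000, 0.000, 0.000], [4.000, 0.000, -6.000], [-3.000, 19.000, 0.000]] (det J = 2622.000).
Solving J·Δ = −F gives Δ = (-1.130, 1.558, 0.330).
Then the next iterate is (x₁, x₂, x₃)₁ = (0.870, -1.442, 1.830).

(0.870, -1.442, 1.830)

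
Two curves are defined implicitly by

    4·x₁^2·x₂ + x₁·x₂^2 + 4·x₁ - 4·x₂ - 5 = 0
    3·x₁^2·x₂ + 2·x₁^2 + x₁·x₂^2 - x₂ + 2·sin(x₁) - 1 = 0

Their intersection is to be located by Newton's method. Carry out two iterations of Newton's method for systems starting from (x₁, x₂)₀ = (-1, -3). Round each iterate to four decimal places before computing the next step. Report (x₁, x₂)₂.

At (-1, -3): F = (-18.0000, -15.682942).
Jacobian J = [[8·x₁·x₂ + x₂^2 + 4, 4·x₁^2 + 2·x₁·x₂ - 4], [6·x₁·x₂ + 4·x₁ + x₂^2 + 2·cos(x₁), 3·x₁^2 + 2·x₁·x₂ - 1]].
At the point, J = [[37.0000, 6.0000], [24.080605, 8.0000]] (det J = 151.516372).
Solving J·Δ = −F gives Δ = (0.3294, 0.9690).
Then the next iterate is (x₁, x₂)₁ = (-0.6706, -2.0310).
Round to (-0.6706, -2.0310) and repeat: F = (-5.977997, -4.818751), J = [[19.020870, 0.522795], [11.181390, 3.073090]].
Δ = (0.3013, 0.4717), so (x₁, x₂)₂ = (-0.3693, -1.5593).

(-0.3693, -1.5593)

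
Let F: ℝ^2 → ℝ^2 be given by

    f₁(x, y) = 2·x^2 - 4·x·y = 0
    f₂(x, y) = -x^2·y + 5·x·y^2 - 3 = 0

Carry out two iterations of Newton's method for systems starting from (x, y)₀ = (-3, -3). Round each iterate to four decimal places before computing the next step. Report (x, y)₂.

(-2.0181, -0.9304)

At (-3, -3): F = (-18.0000, -111.0000).
Jacobian J = [[4·x - 4·y, -4·x], [-2·x·y + 5·y^2, -x^2 + 10·x·y]].
At the point, J = [[0.0000, 12.0000], [27.0000, 81.0000]] (det J = -324.0000).
Solving J·Δ = −F gives Δ = (-0.3889, 1.5000).
Then the next iterate is (x, y)₁ = (-3.3889, -1.5000).
Round to (-3.3889, -1.5000) and repeat: F = (2.635886, -23.898160), J = [[-7.5556, 13.5556], [1.0833, 39.348857]].
Δ = (1.3708, 0.5696), so (x, y)₂ = (-2.0181, -0.9304).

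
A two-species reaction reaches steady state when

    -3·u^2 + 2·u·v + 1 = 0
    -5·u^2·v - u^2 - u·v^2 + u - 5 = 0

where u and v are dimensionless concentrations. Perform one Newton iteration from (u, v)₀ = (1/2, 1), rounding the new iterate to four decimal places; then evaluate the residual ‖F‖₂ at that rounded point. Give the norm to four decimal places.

At (1/2, 1): F = (1.2500, -6.5000).
Jacobian J = [[-6·u + 2·v, 2·u], [-10·u·v - 2·u - v^2 + 1, -5·u^2 - 2·u·v]].
At the point, J = [[-1.0000, 1.0000], [-6.0000, -2.2500]] (det J = 8.2500).
Solving J·Δ = −F gives Δ = (-0.4470, -1.6970).
Then the next iterate is (u, v)₁ = (0.0530, -0.6970).
Re-evaluating at (0.0530, -0.6970): F = (0.917691, -4.965768), so ‖F‖₂ = 5.0499.

5.0499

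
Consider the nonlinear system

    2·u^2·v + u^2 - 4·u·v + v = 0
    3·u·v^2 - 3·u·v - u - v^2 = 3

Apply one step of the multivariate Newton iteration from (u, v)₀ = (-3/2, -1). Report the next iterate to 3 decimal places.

(-1.282, -0.328)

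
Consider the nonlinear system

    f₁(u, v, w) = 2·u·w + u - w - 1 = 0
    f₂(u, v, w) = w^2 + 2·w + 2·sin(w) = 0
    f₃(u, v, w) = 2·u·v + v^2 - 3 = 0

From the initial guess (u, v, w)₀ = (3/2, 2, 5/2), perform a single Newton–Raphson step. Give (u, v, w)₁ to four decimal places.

(1.3520, 1.0846, 0.1940)

At (3/2, 2, 5/2): F = (5.5000, 12.446944, 7.0000).
Jacobian J = [[2·w + 1, 0, 2·u - 1], [0, 0, 2·w + 2·cos(w) + 2], [2·v, 2·u + 2·v, 0]].
At the point, J = [[6.0000, 0.0000, 2.0000], [0.0000, 0.0000, 5.397713], [4.0000, 7.0000, 0.0000]] (det J = -226.703936).
Solving J·Δ = −F gives Δ = (-0.1480, -0.9154, -2.3060).
Then the next iterate is (u, v, w)₁ = (1.3520, 1.0846, 0.1940).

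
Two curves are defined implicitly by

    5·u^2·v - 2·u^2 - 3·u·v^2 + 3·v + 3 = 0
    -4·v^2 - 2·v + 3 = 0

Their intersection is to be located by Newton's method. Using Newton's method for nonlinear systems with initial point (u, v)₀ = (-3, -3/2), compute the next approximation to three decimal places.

(-1.797, -1.200)

At (-3, -3/2): F = (-66.750, -3.000).
Jacobian J = [[10·u·v - 4·u - 3·v^2, 5·u^2 - 6·u·v + 3], [0, -8·v - 2]].
At the point, J = [[50.250, 21.000], [0.000, 10.000]] (det J = 502.500).
Solving J·Δ = −F gives Δ = (1.203, 0.300).
Then the next iterate is (u, v)₁ = (-1.797, -1.200).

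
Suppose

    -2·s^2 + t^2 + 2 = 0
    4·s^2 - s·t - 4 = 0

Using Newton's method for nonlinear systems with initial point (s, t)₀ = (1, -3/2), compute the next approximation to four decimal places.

(0.9308, -0.6577)

At (1, -3/2): F = (2.2500, 1.5000).
Jacobian J = [[-4·s, 2·t], [8·s - t, -s]].
At the point, J = [[-4.0000, -3.0000], [9.5000, -1.0000]] (det J = 32.5000).
Solving J·Δ = −F gives Δ = (-0.0692, 0.8423).
Then the next iterate is (s, t)₁ = (0.9308, -0.6577).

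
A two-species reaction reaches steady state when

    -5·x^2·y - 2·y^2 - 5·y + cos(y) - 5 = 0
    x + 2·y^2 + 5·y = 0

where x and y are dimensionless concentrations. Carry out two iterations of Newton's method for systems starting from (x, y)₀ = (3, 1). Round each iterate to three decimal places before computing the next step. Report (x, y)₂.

At (3, 1): F = (-56.45970, 10.000).
Jacobian J = [[-10·x·y, -5·x^2 - 4·y - sin(y) - 5], [1, 4·y + 5]].
At the point, J = [[-30.000, -54.84147], [1.000, 9.000]] (det J = -215.15853).
Solving J·Δ = −F gives Δ = (0.187, -1.132).
Then the next iterate is (x, y)₁ = (3.187, -0.132).
Round to (3.187, -0.132) and repeat: F = (3.32005, 2.56185), J = [[4.20684, -55.12523], [1.000, 4.472]].
Δ = (-2.111, -0.101), so (x, y)₂ = (1.076, -0.233).

(1.076, -0.233)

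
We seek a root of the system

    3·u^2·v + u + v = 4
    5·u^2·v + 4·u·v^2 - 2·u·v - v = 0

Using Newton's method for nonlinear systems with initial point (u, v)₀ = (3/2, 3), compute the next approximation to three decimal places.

At (3/2, 3): F = (20.750, 75.750).
Jacobian J = [[6·u·v + 1, 3·u^2 + 1], [10·u·v + 4·v^2 - 2·v, 5·u^2 + 8·u·v - 2·u - 1]].
At the point, J = [[28.000, 7.750], [75.000, 43.250]] (det J = 629.750).
Solving J·Δ = −F gives Δ = (-0.493, -0.897).
Then the next iterate is (u, v)₁ = (1.007, 2.103).

(1.007, 2.103)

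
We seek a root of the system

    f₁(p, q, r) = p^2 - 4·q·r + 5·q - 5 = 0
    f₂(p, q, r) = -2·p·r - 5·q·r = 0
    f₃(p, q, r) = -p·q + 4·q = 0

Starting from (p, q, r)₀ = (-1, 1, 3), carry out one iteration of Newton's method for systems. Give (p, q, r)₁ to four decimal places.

(0.3953, 0.2791, 0.8140)

At (-1, 1, 3): F = (-11.0000, -9.0000, 5.0000).
Jacobian J = [[2·p, -4·r + 5, -4·q], [-2·r, -5·r, -2·p - 5·q], [-q, -p + 4, 0]].
At the point, J = [[-2.0000, -7.0000, -4.0000], [-6.0000, -15.0000, -3.0000], [-1.0000, 5.0000, 0.0000]] (det J = 129.0000).
Solving J·Δ = −F gives Δ = (1.3953, -0.7209, -2.1860).
Then the next iterate is (p, q, r)₁ = (0.3953, 0.2791, 0.8140).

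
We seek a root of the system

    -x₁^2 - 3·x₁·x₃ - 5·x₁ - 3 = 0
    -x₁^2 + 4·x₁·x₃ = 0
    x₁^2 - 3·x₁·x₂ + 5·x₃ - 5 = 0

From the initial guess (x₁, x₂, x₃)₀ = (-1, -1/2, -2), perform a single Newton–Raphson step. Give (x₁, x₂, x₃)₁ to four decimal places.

At (-1, -1/2, -2): F = (-5.0000, 7.0000, -15.5000).
Jacobian J = [[-2·x₁ - 3·x₃ - 5, 0, -3·x₁], [-2·x₁ + 4·x₃, 0, 4·x₁], [2·x₁ - 3·x₂, -3·x₁, 5]].
At the point, J = [[3.0000, 0.0000, 3.0000], [-6.0000, 0.0000, -4.0000], [-0.5000, 3.0000, 5.0000]] (det J = -18.0000).
Solving J·Δ = −F gives Δ = (0.1667, 2.6944, 1.5000).
Then the next iterate is (x₁, x₂, x₃)₁ = (-0.8333, 2.1944, -0.5000).

(-0.8333, 2.1944, -0.5000)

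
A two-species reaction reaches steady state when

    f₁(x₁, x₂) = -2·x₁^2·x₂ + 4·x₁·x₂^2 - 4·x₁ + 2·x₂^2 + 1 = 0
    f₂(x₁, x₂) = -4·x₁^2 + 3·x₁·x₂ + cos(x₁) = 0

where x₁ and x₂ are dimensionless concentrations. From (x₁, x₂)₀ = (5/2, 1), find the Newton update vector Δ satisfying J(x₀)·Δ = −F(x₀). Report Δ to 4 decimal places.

(-1.0929, -0.1242)

At (5/2, 1): F = (-9.5000, -18.301144).
Jacobian J = [[-4·x₁·x₂ + 4·x₂^2 - 4, -2·x₁^2 + 8·x₁·x₂ + 4·x₂], [-8·x₁ + 3·x₂ - sin(x₁), 3·x₁]].
At the point, J = [[-10.0000, 11.5000], [-17.598472, 7.5000]] (det J = 127.382430).
Solving J·Δ = −F gives Δ = (-1.0929, -0.1242).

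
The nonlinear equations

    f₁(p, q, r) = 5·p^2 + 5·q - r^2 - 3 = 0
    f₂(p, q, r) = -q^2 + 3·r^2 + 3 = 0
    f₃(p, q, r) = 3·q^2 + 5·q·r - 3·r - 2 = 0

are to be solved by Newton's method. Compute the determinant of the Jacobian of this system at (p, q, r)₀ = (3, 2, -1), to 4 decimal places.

420.0000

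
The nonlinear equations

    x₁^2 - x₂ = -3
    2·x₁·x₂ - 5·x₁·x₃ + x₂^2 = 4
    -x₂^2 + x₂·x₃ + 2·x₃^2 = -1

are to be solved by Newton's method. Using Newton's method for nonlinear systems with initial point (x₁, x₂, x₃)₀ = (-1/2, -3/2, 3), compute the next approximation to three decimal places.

At (-1/2, -3/2, 3): F = (4.750, 7.250, 12.250).
Jacobian J = [[2·x₁, -1, 0], [2·x₂ - 5·x₃, 2·x₁ + 2·x₂, -5·x₁], [0, -2·x₂ + x₃, x₂ + 4·x₃]].
At the point, J = [[-1.000, -1.000, 0.000], [-18.000, -4.000, 2.500], [0.000, 6.000, 10.500]] (det J = -132.000).
Solving J·Δ = −F gives Δ = (-1.706, 6.456, -4.856).
Then the next iterate is (x₁, x₂, x₃)₁ = (-2.206, 4.956, -1.856).

(-2.206, 4.956, -1.856)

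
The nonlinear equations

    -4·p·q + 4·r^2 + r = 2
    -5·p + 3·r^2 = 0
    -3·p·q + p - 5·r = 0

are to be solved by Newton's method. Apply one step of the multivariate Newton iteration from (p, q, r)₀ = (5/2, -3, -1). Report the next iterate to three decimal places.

(-5.526, -13.105, 4.105)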